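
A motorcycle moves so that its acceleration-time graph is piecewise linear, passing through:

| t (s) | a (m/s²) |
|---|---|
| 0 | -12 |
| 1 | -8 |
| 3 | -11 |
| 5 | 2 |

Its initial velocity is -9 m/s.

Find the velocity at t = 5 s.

Δv equals the area under the a-t graph; then v = v₀ + Δv.
0–1 s: ½(-12 + -8)(1) = -10 m/s
1–3 s: ½(-8 + -11)(2) = -19 m/s
3–5 s: ½(-11 + 2)(2) = -9 m/s
Δv = -38 m/s, so v(5) = -9 + (-38) = -47 m/s.

-47 m/s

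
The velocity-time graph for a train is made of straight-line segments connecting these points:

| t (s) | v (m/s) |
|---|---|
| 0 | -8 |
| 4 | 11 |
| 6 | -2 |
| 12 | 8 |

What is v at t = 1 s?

On 0–4 s the graph is linear from -8 to 11 m/s: v(1) = -8 + (11 − -8)·(1 − 0)/(4 − 0) = -3.25 m/s.

-3.25 m/s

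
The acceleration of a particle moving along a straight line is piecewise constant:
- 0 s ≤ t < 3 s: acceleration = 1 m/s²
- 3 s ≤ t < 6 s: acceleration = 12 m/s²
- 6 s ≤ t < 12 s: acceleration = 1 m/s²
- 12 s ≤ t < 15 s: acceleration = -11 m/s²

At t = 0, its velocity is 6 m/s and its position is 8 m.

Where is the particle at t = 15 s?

503 m

On each constant-a segment, Δv = aΔt and Δx = v₀Δt + ½aΔt²; chain segment to segment.
0–3 s: v starts 6 m/s; Δx = 6·3 + ½·1·3² = 22.5 m; v ends 9 m/s.
3–6 s: v starts 9 m/s; Δx = 9·3 + ½·12·3² = 81 m; v ends 45 m/s.
6–12 s: v starts 45 m/s; Δx = 45·6 + ½·1·6² = 288 m; v ends 51 m/s.
12–15 s: v starts 51 m/s; Δx = 51·3 + ½·-11·3² = 103.5 m; v ends 18 m/s.
x(15) = 8 + Σ Δx = 503 m.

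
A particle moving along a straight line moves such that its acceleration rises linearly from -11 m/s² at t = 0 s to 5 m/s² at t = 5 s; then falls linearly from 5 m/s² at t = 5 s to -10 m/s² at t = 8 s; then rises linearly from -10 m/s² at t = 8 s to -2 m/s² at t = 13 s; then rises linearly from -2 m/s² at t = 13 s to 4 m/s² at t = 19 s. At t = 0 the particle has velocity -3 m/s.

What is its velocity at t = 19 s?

-49.5 m/s

Δv equals the area under the a-t graph; then v = v₀ + Δv.
0–5 s: ½(-11 + 5)(5) = -15 m/s
5–8 s: ½(5 + -10)(3) = -7.5 m/s
8–13 s: ½(-10 + -2)(5) = -30 m/s
13–19 s: ½(-2 + 4)(6) = 6 m/s
Δv = -46.5 m/s, so v(19) = -3 + (-46.5) = -49.5 m/s.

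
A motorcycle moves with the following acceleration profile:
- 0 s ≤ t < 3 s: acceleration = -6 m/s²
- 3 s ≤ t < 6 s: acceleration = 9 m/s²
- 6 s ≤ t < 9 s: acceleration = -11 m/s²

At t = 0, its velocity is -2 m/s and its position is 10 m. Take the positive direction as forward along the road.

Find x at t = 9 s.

-71 m

On each constant-a segment, Δv = aΔt and Δx = v₀Δt + ½aΔt²; chain segment to segment.
0–3 s: v starts -2 m/s; Δx = -2·3 + ½·-6·3² = -33 m; v ends -20 m/s.
3–6 s: v starts -20 m/s; Δx = -20·3 + ½·9·3² = -19.5 m; v ends 7 m/s.
6–9 s: v starts 7 m/s; Δx = 7·3 + ½·-11·3² = -28.5 m; v ends -26 m/s.
x(9) = 10 + Σ Δx = -71 m.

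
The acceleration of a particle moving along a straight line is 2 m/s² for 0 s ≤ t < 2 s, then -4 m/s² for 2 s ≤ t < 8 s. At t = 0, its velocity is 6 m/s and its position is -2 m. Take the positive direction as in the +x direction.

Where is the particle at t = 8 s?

2 m

On each constant-a segment, Δv = aΔt and Δx = v₀Δt + ½aΔt²; chain segment to segment.
0–2 s: v starts 6 m/s; Δx = 6·2 + ½·2·2² = 16 m; v ends 10 m/s.
2–8 s: v starts 10 m/s; Δx = 10·6 + ½·-4·6² = -12 m; v ends -14 m/s.
x(8) = -2 + Σ Δx = 2 m.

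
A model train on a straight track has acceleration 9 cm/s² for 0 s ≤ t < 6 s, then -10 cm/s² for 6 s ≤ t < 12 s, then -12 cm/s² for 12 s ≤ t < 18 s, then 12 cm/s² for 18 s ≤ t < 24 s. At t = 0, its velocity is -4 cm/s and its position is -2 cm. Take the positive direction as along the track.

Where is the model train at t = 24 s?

On each constant-a segment, Δv = aΔt and Δx = v₀Δt + ½aΔt²; chain segment to segment.
0–6 s: v starts -4 cm/s; Δx = -4·6 + ½·9·6² = 138 cm; v ends 50 cm/s.
6–12 s: v starts 50 cm/s; Δx = 50·6 + ½·-10·6² = 120 cm; v ends -10 cm/s.
12–18 s: v starts -10 cm/s; Δx = -10·6 + ½·-12·6² = -276 cm; v ends -82 cm/s.
18–24 s: v starts -82 cm/s; Δx = -82·6 + ½·12·6² = -276 cm; v ends -10 cm/s.
x(24) = -2 + Σ Δx = -296 cm.

-296 cm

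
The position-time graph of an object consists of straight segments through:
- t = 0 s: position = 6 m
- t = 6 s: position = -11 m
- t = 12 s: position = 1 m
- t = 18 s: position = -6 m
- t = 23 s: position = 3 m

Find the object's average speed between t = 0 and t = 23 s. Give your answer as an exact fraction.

45/23 m/s

Average speed = (total path length)/(elapsed time); on a piecewise-linear x-t graph the path length is Σ|Δx|.
0–6 s: |Δx| = |-11 − 6| = 17 m
6–12 s: |Δx| = |1 − -11| = 12 m
12–18 s: |Δx| = |-6 − 1| = 7 m
18–23 s: |Δx| = |3 − -6| = 9 m
Total path = 45 m; average speed = 45/23 = 45/23 m/s.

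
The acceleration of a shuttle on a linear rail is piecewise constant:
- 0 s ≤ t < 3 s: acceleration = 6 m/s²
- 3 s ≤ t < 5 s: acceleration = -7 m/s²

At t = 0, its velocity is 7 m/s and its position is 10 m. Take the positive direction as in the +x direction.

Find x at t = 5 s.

On each constant-a segment, Δv = aΔt and Δx = v₀Δt + ½aΔt²; chain segment to segment.
0–3 s: v starts 7 m/s; Δx = 7·3 + ½·6·3² = 48 m; v ends 25 m/s.
3–5 s: v starts 25 m/s; Δx = 25·2 + ½·-7·2² = 36 m; v ends 11 m/s.
x(5) = 10 + Σ Δx = 94 m.

94 m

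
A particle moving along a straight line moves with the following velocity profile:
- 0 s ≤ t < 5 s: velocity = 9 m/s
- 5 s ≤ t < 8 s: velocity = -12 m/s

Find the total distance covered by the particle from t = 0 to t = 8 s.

Total distance travelled is ∫|v| dt — sum the magnitudes of each area piece.
0–5 s: |9| × 5 = 45 m
5–8 s: |-12| × 3 = 36 m
Total distance = 81 m

81 m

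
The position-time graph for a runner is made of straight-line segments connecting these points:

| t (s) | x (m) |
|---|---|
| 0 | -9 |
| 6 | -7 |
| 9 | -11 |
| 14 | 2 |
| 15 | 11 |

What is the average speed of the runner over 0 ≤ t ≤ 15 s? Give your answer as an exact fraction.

Average speed = (total path length)/(elapsed time); on a piecewise-linear x-t graph the path length is Σ|Δx|.
0–6 s: |Δx| = |-7 − -9| = 2 m
6–9 s: |Δx| = |-11 − -7| = 4 m
9–14 s: |Δx| = |2 − -11| = 13 m
14–15 s: |Δx| = |11 − 2| = 9 m
Total path = 28 m; average speed = 28/15 = 28/15 m/s.

28/15 m/s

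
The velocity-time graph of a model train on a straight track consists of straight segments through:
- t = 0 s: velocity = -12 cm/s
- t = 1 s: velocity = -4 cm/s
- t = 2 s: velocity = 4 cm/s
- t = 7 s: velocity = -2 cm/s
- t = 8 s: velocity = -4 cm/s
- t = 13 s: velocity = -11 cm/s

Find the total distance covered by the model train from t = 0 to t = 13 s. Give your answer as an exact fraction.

353/6 cm

Total distance travelled is ∫|v| dt — sum the magnitudes of each area piece.
0–1 s: |½(-12 + -4)(1)| = 8 cm
1–2 s: v = 0 at t = 1.5 s; triangle areas 1 + 1 = 2 cm
2–7 s: v = 0 at t = 16/3 s; triangle areas 20/3 + 5/3 = 25/3 cm
7–8 s: |½(-2 + -4)(1)| = 3 cm
8–13 s: |½(-4 + -11)(5)| = 37.5 cm
Total distance = 353/6 cm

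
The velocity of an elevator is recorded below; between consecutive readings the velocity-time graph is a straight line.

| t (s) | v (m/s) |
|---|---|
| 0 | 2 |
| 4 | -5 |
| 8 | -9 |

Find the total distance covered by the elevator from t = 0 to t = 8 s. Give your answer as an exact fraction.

254/7 m

Total distance travelled is ∫|v| dt — sum the magnitudes of each area piece.
0–4 s: v = 0 at t = 8/7 s; triangle areas 8/7 + 50/7 = 58/7 m
4–8 s: |½(-5 + -9)(4)| = 28 m
Total distance = 254/7 m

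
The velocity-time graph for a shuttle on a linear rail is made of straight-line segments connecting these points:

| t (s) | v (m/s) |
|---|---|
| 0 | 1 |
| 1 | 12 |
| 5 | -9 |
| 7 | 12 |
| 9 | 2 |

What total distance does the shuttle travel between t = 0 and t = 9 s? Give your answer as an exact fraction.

Distance (not displacement) is the total path length: add the absolute areas under v-t.
0–1 s: |½(1 + 12)(1)| = 6.5 m
1–5 s: v = 0 at t = 23/7 s; triangle areas 96/7 + 54/7 = 150/7 m
5–7 s: v = 0 at t = 41/7 s; triangle areas 27/7 + 48/7 = 75/7 m
7–9 s: |½(12 + 2)(2)| = 14 m
Total distance = 737/14 m

737/14 m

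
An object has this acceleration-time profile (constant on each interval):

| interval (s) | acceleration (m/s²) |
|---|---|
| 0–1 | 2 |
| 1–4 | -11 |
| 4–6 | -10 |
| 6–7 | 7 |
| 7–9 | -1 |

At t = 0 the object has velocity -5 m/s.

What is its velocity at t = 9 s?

-51 m/s

Δv equals the area under the a-t graph; then v = v₀ + Δv.
0–1 s: 2 × 1 = 2 m/s
1–4 s: -11 × 3 = -33 m/s
4–6 s: -10 × 2 = -20 m/s
6–7 s: 7 × 1 = 7 m/s
7–9 s: -1 × 2 = -2 m/s
Δv = -46 m/s, so v(9) = -5 + (-46) = -51 m/s.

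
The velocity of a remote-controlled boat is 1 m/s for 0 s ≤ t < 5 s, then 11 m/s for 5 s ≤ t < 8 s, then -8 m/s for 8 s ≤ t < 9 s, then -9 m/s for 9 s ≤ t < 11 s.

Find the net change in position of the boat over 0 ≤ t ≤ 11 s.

12 m

Displacement is the signed area under the v-t curve.
0–5 s: 1 × 5 = 5 m
5–8 s: 11 × 3 = 33 m
8–9 s: -8 × 1 = -8 m
9–11 s: -9 × 2 = -18 m
Net displacement = 12 m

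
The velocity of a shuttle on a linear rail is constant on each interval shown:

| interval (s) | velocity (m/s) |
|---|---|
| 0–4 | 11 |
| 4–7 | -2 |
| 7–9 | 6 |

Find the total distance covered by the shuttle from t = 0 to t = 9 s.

62 m

Distance (not displacement) is the total path length: add the absolute areas under v-t.
0–4 s: |11| × 4 = 44 m
4–7 s: |-2| × 3 = 6 m
7–9 s: |6| × 2 = 12 m
Total distance = 62 m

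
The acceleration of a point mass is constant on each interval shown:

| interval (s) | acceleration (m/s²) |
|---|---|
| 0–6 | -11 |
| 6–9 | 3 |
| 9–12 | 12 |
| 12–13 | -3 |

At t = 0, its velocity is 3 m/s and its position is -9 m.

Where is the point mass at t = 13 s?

-492 m

On each constant-a segment, Δv = aΔt and Δx = v₀Δt + ½aΔt²; chain segment to segment.
0–6 s: v starts 3 m/s; Δx = 3·6 + ½·-11·6² = -180 m; v ends -63 m/s.
6–9 s: v starts -63 m/s; Δx = -63·3 + ½·3·3² = -175.5 m; v ends -54 m/s.
9–12 s: v starts -54 m/s; Δx = -54·3 + ½·12·3² = -108 m; v ends -18 m/s.
12–13 s: v starts -18 m/s; Δx = -18·1 + ½·-3·1² = -19.5 m; v ends -21 m/s.
x(13) = -9 + Σ Δx = -492 m.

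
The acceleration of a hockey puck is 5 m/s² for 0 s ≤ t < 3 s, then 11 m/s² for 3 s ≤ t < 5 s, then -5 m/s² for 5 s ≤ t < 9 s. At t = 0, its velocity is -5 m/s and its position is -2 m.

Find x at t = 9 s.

On each constant-a segment, Δv = aΔt and Δx = v₀Δt + ½aΔt²; chain segment to segment.
0–3 s: v starts -5 m/s; Δx = -5·3 + ½·5·3² = 7.5 m; v ends 10 m/s.
3–5 s: v starts 10 m/s; Δx = 10·2 + ½·11·2² = 42 m; v ends 32 m/s.
5–9 s: v starts 32 m/s; Δx = 32·4 + ½·-5·4² = 88 m; v ends 12 m/s.
x(9) = -2 + Σ Δx = 135.5 m.

135.5 m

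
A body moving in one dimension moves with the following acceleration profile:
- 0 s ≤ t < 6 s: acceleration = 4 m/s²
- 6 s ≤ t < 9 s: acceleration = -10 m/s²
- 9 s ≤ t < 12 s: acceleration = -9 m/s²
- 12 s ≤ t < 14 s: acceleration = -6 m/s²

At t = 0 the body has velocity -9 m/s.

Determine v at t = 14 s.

-54 m/s

Δv equals the area under the a-t graph; then v = v₀ + Δv.
0–6 s: 4 × 6 = 24 m/s
6–9 s: -10 × 3 = -30 m/s
9–12 s: -9 × 3 = -27 m/s
12–14 s: -6 × 2 = -12 m/s
Δv = -45 m/s, so v(14) = -9 + (-45) = -54 m/s.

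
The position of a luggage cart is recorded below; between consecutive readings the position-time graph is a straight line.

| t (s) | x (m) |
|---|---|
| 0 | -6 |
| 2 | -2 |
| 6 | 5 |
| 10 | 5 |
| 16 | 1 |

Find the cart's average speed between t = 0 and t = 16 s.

0.9375 m/s

Average speed = (total path length)/(elapsed time); on a piecewise-linear x-t graph the path length is Σ|Δx|.
0–2 s: |Δx| = |-2 − -6| = 4 m
2–6 s: |Δx| = |5 − -2| = 7 m
6–10 s: |Δx| = |5 − 5| = 0 m
10–16 s: |Δx| = |1 − 5| = 4 m
Total path = 15 m; average speed = 15/16 = 0.9375 m/s.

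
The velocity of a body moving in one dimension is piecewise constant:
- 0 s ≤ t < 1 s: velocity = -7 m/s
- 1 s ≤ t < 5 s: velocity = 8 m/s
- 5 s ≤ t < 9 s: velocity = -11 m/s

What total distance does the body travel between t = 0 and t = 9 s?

83 m

Total distance travelled is ∫|v| dt — sum the magnitudes of each area piece.
0–1 s: |-7| × 1 = 7 m
1–5 s: |8| × 4 = 32 m
5–9 s: |-11| × 4 = 44 m
Total distance = 83 m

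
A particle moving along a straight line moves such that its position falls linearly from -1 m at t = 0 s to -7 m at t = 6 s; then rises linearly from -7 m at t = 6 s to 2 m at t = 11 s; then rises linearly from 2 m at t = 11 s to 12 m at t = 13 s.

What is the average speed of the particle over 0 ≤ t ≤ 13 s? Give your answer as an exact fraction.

Average speed = (total path length)/(elapsed time); on a piecewise-linear x-t graph the path length is Σ|Δx|.
0–6 s: |Δx| = |-7 − -1| = 6 m
6–11 s: |Δx| = |2 − -7| = 9 m
11–13 s: |Δx| = |12 − 2| = 10 m
Total path = 25 m; average speed = 25/13 = 25/13 m/s.

25/13 m/s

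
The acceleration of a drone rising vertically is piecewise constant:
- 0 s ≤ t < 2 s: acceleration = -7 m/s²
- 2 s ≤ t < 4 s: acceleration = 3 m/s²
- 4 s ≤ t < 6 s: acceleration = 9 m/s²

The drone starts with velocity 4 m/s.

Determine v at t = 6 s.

14 m/s

Δv equals the area under the a-t graph; then v = v₀ + Δv.
0–2 s: -7 × 2 = -14 m/s
2–4 s: 3 × 2 = 6 m/s
4–6 s: 9 × 2 = 18 m/s
Δv = 10 m/s, so v(6) = 4 + (10) = 14 m/s.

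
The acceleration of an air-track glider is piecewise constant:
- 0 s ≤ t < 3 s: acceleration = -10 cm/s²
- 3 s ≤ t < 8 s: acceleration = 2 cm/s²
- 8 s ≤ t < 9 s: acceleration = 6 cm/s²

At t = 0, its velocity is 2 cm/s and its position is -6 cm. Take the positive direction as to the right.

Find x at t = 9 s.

-175 cm

On each constant-a segment, Δv = aΔt and Δx = v₀Δt + ½aΔt²; chain segment to segment.
0–3 s: v starts 2 cm/s; Δx = 2·3 + ½·-10·3² = -39 cm; v ends -28 cm/s.
3–8 s: v starts -28 cm/s; Δx = -28·5 + ½·2·5² = -115 cm; v ends -18 cm/s.
8–9 s: v starts -18 cm/s; Δx = -18·1 + ½·6·1² = -15 cm; v ends -12 cm/s.
x(9) = -6 + Σ Δx = -175 cm.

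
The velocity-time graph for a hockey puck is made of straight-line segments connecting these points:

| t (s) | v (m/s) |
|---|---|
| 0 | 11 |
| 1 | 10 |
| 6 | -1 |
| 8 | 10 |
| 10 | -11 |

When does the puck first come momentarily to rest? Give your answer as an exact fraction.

t = 61/11 s

v changes sign on 1–6 s (from 10 to -1); the graph is linear there, so v = 0 at t = 1 + (-10)·(6 − 1)/(-1 − 10) = 61/11 s.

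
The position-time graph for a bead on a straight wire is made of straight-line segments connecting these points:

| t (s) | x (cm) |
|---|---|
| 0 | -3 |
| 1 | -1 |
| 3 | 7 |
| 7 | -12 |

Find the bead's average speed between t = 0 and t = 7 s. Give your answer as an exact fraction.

Average speed = (total path length)/(elapsed time); on a piecewise-linear x-t graph the path length is Σ|Δx|.
0–1 s: |Δx| = |-1 − -3| = 2 cm
1–3 s: |Δx| = |7 − -1| = 8 cm
3–7 s: |Δx| = |-12 − 7| = 19 cm
Total path = 29 cm; average speed = 29/7 = 29/7 cm/s.

29/7 cm/s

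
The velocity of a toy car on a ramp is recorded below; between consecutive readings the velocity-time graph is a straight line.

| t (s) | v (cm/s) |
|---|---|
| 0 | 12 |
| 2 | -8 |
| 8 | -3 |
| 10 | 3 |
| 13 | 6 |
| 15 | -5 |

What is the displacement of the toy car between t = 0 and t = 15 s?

-14.5 cm

Displacement is the signed area under the v-t curve.
0–2 s: ½(12 + -8)(2) = 4 cm
2–8 s: ½(-8 + -3)(6) = -33 cm
8–10 s: ½(-3 + 3)(2) = 0 cm
10–13 s: ½(3 + 6)(3) = 13.5 cm
13–15 s: ½(6 + -5)(2) = 1 cm
Net displacement = -14.5 cm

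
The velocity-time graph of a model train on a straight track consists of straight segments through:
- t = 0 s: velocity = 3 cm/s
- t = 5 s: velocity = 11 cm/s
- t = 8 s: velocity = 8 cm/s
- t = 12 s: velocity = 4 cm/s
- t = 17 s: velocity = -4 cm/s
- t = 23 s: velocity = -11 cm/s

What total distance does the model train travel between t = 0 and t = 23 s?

Distance (not displacement) is the total path length: add the absolute areas under v-t.
0–5 s: |½(3 + 11)(5)| = 35 cm
5–8 s: |½(11 + 8)(3)| = 28.5 cm
8–12 s: |½(8 + 4)(4)| = 24 cm
12–17 s: v = 0 at t = 14.5 s; triangle areas 5 + 5 = 10 cm
17–23 s: |½(-4 + -11)(6)| = 45 cm
Total distance = 142.5 cm

142.5 cm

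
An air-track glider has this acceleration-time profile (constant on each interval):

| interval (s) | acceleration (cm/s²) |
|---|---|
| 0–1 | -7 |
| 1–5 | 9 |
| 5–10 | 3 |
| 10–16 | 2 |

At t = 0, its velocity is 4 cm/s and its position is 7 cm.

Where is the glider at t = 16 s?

594 cm

On each constant-a segment, Δv = aΔt and Δx = v₀Δt + ½aΔt²; chain segment to segment.
0–1 s: v starts 4 cm/s; Δx = 4·1 + ½·-7·1² = 0.5 cm; v ends -3 cm/s.
1–5 s: v starts -3 cm/s; Δx = -3·4 + ½·9·4² = 60 cm; v ends 33 cm/s.
5–10 s: v starts 33 cm/s; Δx = 33·5 + ½·3·5² = 202.5 cm; v ends 48 cm/s.
10–16 s: v starts 48 cm/s; Δx = 48·6 + ½·2·6² = 324 cm; v ends 60 cm/s.
x(16) = 7 + Σ Δx = 594 cm.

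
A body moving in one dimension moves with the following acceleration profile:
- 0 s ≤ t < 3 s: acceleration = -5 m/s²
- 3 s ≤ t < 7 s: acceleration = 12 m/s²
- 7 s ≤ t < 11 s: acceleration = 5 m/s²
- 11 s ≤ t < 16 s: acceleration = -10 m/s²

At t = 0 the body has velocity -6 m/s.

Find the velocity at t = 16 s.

-3 m/s

Δv equals the area under the a-t graph; then v = v₀ + Δv.
0–3 s: -5 × 3 = -15 m/s
3–7 s: 12 × 4 = 48 m/s
7–11 s: 5 × 4 = 20 m/s
11–16 s: -10 × 5 = -50 m/s
Δv = 3 m/s, so v(16) = -6 + (3) = -3 m/s.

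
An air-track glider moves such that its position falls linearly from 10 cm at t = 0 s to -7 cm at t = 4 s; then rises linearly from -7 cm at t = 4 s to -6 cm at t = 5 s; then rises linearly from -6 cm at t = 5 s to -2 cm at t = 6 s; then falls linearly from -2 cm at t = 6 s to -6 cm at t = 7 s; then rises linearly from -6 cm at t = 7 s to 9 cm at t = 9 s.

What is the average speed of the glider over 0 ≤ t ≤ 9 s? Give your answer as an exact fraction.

41/9 cm/s

Average speed = (total path length)/(elapsed time); on a piecewise-linear x-t graph the path length is Σ|Δx|.
0–4 s: |Δx| = |-7 − 10| = 17 cm
4–5 s: |Δx| = |-6 − -7| = 1 cm
5–6 s: |Δx| = |-2 − -6| = 4 cm
6–7 s: |Δx| = |-6 − -2| = 4 cm
7–9 s: |Δx| = |9 − -6| = 15 cm
Total path = 41 cm; average speed = 41/9 = 41/9 cm/s.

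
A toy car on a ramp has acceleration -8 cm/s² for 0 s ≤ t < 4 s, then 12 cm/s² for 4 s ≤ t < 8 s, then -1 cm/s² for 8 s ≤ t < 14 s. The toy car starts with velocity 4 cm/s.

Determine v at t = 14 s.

14 cm/s

Δv equals the area under the a-t graph; then v = v₀ + Δv.
0–4 s: -8 × 4 = -32 cm/s
4–8 s: 12 × 4 = 48 cm/s
8–14 s: -1 × 6 = -6 cm/s
Δv = 10 cm/s, so v(14) = 4 + (10) = 14 cm/s.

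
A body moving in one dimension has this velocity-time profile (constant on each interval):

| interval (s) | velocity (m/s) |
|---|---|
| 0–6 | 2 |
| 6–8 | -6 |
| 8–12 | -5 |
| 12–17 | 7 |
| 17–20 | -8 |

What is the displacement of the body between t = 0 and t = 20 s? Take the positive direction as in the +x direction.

-9 m

Displacement is the signed area under the v-t curve.
0–6 s: 2 × 6 = 12 m
6–8 s: -6 × 2 = -12 m
8–12 s: -5 × 4 = -20 m
12–17 s: 7 × 5 = 35 m
17–20 s: -8 × 3 = -24 m
Net displacement = -9 m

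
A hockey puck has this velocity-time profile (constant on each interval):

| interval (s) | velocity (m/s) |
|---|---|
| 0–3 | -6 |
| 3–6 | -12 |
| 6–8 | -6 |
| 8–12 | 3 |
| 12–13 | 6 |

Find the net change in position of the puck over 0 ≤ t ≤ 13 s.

-48 m

Net displacement equals the area under the velocity-time graph (areas below the axis count negative).
0–3 s: -6 × 3 = -18 m
3–6 s: -12 × 3 = -36 m
6–8 s: -6 × 2 = -12 m
8–12 s: 3 × 4 = 12 m
12–13 s: 6 × 1 = 6 m
Net displacement = -48 m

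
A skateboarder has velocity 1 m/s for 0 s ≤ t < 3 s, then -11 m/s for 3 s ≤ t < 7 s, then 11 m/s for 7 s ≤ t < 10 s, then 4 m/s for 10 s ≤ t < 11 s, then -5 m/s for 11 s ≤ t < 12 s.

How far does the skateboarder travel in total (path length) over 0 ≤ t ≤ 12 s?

Total distance travelled is ∫|v| dt — sum the magnitudes of each area piece.
0–3 s: |1| × 3 = 3 m
3–7 s: |-11| × 4 = 44 m
7–10 s: |11| × 3 = 33 m
10–11 s: |4| × 1 = 4 m
11–12 s: |-5| × 1 = 5 m
Total distance = 89 m

89 m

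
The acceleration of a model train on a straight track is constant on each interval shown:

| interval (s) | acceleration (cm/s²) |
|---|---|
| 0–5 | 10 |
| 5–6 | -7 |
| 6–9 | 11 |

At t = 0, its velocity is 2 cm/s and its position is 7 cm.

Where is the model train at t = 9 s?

On each constant-a segment, Δv = aΔt and Δx = v₀Δt + ½aΔt²; chain segment to segment.
0–5 s: v starts 2 cm/s; Δx = 2·5 + ½·10·5² = 135 cm; v ends 52 cm/s.
5–6 s: v starts 52 cm/s; Δx = 52·1 + ½·-7·1² = 48.5 cm; v ends 45 cm/s.
6–9 s: v starts 45 cm/s; Δx = 45·3 + ½·11·3² = 184.5 cm; v ends 78 cm/s.
x(9) = 7 + Σ Δx = 375 cm.

375 cm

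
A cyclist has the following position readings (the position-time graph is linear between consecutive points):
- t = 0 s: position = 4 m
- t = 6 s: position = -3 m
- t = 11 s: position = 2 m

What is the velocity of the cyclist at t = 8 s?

Velocity is the slope of the x-t graph on 6–11 s: (2 − -3)/(11 − 6) = 1 m/s.

1 m/s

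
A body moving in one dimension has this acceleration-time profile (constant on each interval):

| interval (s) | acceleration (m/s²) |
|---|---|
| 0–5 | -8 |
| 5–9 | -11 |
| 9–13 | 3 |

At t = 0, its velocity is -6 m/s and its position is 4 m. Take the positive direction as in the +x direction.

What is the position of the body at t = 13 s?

On each constant-a segment, Δv = aΔt and Δx = v₀Δt + ½aΔt²; chain segment to segment.
0–5 s: v starts -6 m/s; Δx = -6·5 + ½·-8·5² = -130 m; v ends -46 m/s.
5–9 s: v starts -46 m/s; Δx = -46·4 + ½·-11·4² = -272 m; v ends -90 m/s.
9–13 s: v starts -90 m/s; Δx = -90·4 + ½·3·4² = -336 m; v ends -78 m/s.
x(13) = 4 + Σ Δx = -734 m.

-734 m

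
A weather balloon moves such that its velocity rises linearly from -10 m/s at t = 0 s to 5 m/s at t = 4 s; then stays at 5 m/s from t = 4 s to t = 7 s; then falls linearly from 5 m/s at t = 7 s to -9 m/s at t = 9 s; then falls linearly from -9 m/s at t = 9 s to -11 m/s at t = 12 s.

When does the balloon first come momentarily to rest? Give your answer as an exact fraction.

v changes sign on 0–4 s (from -10 to 5); the graph is linear there, so v = 0 at t = 0 + (10)·(4 − 0)/(5 − -10) = 8/3 s.

t = 8/3 s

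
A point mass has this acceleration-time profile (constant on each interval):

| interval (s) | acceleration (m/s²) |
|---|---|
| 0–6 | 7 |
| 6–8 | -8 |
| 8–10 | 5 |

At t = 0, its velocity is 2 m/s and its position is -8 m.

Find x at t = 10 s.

268 m

On each constant-a segment, Δv = aΔt and Δx = v₀Δt + ½aΔt²; chain segment to segment.
0–6 s: v starts 2 m/s; Δx = 2·6 + ½·7·6² = 138 m; v ends 44 m/s.
6–8 s: v starts 44 m/s; Δx = 44·2 + ½·-8·2² = 72 m; v ends 28 m/s.
8–10 s: v starts 28 m/s; Δx = 28·2 + ½·5·2² = 66 m; v ends 38 m/s.
x(10) = -8 + Σ Δx = 268 m.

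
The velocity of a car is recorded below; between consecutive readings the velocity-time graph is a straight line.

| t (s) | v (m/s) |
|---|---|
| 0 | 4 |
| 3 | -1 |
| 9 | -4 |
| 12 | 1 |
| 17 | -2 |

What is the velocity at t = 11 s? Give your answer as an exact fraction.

On 9–12 s the graph is linear from -4 to 1 m/s: v(11) = -4 + (1 − -4)·(11 − 9)/(12 − 9) = -2/3 m/s.

-2/3 m/s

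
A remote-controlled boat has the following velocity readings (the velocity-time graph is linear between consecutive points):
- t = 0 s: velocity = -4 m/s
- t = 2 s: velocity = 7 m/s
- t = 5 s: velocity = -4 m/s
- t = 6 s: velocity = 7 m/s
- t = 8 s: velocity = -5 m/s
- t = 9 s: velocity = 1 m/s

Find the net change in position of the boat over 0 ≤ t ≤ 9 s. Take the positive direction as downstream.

9 m

Net displacement equals the area under the velocity-time graph (areas below the axis count negative).
0–2 s: ½(-4 + 7)(2) = 3 m
2–5 s: ½(7 + -4)(3) = 4.5 m
5–6 s: ½(-4 + 7)(1) = 1.5 m
6–8 s: ½(7 + -5)(2) = 2 m
8–9 s: ½(-5 + 1)(1) = -2 m
Net displacement = 9 m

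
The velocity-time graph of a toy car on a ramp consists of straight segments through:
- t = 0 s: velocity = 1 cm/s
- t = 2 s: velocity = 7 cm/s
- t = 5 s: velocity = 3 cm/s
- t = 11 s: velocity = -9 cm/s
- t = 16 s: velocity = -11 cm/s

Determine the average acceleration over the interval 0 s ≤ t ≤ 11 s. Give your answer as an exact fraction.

-10/11 cm/s²

Average acceleration = Δv/Δt = (-9 − 1)/(11 − 0) = -10/11 cm/s².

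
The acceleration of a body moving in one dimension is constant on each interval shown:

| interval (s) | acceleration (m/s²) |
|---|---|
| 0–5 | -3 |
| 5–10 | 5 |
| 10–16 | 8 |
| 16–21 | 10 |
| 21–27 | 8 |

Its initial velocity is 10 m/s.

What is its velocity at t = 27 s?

166 m/s

Δv equals the area under the a-t graph; then v = v₀ + Δv.
0–5 s: -3 × 5 = -15 m/s
5–10 s: 5 × 5 = 25 m/s
10–16 s: 8 × 6 = 48 m/s
16–21 s: 10 × 5 = 50 m/s
21–27 s: 8 × 6 = 48 m/s
Δv = 156 m/s, so v(27) = 10 + (156) = 166 m/s.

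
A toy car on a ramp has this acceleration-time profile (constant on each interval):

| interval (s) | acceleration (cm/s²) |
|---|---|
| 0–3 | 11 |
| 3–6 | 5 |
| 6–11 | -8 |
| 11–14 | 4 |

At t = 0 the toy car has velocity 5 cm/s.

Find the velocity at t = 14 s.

Δv equals the area under the a-t graph; then v = v₀ + Δv.
0–3 s: 11 × 3 = 33 cm/s
3–6 s: 5 × 3 = 15 cm/s
6–11 s: -8 × 5 = -40 cm/s
11–14 s: 4 × 3 = 12 cm/s
Δv = 20 cm/s, so v(14) = 5 + (20) = 25 cm/s.

25 cm/s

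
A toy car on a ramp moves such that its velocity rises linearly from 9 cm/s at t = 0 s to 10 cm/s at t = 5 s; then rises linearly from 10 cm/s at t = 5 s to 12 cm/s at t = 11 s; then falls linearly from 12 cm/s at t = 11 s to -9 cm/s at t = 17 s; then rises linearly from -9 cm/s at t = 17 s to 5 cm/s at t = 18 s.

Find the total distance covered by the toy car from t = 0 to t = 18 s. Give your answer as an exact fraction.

Total distance travelled is ∫|v| dt — sum the magnitudes of each area piece.
0–5 s: |½(9 + 10)(5)| = 47.5 cm
5–11 s: |½(10 + 12)(6)| = 66 cm
11–17 s: v = 0 at t = 101/7 s; triangle areas 144/7 + 81/7 = 225/7 cm
17–18 s: v = 0 at t = 247/14 s; triangle areas 81/28 + 25/28 = 53/14 cm
Total distance = 1046/7 cm

1046/7 cm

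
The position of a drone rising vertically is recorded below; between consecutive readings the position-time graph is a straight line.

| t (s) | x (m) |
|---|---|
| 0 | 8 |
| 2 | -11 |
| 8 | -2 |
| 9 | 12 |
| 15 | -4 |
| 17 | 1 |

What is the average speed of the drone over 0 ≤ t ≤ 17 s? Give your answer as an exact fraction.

63/17 m/s

Average speed = (total path length)/(elapsed time); on a piecewise-linear x-t graph the path length is Σ|Δx|.
0–2 s: |Δx| = |-11 − 8| = 19 m
2–8 s: |Δx| = |-2 − -11| = 9 m
8–9 s: |Δx| = |12 − -2| = 14 m
9–15 s: |Δx| = |-4 − 12| = 16 m
15–17 s: |Δx| = |1 − -4| = 5 m
Total path = 63 m; average speed = 63/17 = 63/17 m/s.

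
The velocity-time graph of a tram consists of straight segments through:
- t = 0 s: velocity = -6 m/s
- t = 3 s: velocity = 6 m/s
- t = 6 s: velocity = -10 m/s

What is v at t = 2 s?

2 m/s

On 0–3 s the graph is linear from -6 to 6 m/s: v(2) = -6 + (6 − -6)·(2 − 0)/(3 − 0) = 2 m/s.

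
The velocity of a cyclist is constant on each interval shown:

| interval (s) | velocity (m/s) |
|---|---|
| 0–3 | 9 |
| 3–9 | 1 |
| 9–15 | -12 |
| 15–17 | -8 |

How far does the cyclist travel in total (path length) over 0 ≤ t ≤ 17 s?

Total distance travelled is ∫|v| dt — sum the magnitudes of each area piece.
0–3 s: |9| × 3 = 27 m
3–9 s: |1| × 6 = 6 m
9–15 s: |-12| × 6 = 72 m
15–17 s: |-8| × 2 = 16 m
Total distance = 121 m

121 m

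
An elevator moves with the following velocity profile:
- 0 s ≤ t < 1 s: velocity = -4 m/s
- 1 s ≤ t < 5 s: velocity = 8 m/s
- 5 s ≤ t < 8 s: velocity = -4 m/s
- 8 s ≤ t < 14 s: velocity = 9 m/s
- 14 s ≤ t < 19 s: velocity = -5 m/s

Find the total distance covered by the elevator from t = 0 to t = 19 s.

Distance (not displacement) is the total path length: add the absolute areas under v-t.
0–1 s: |-4| × 1 = 4 m
1–5 s: |8| × 4 = 32 m
5–8 s: |-4| × 3 = 12 m
8–14 s: |9| × 6 = 54 m
14–19 s: |-5| × 5 = 25 m
Total distance = 127 m

127 m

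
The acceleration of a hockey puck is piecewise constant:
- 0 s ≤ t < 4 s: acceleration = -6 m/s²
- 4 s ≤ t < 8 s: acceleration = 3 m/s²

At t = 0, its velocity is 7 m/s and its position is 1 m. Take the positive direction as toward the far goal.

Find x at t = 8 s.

-63 m

On each constant-a segment, Δv = aΔt and Δx = v₀Δt + ½aΔt²; chain segment to segment.
0–4 s: v starts 7 m/s; Δx = 7·4 + ½·-6·4² = -20 m; v ends -17 m/s.
4–8 s: v starts -17 m/s; Δx = -17·4 + ½·3·4² = -44 m; v ends -5 m/s.
x(8) = 1 + Σ Δx = -63 m.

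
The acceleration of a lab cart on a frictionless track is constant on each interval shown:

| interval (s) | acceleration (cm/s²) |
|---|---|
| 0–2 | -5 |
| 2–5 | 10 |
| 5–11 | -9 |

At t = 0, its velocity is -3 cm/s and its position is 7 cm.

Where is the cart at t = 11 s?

On each constant-a segment, Δv = aΔt and Δx = v₀Δt + ½aΔt²; chain segment to segment.
0–2 s: v starts -3 cm/s; Δx = -3·2 + ½·-5·2² = -16 cm; v ends -13 cm/s.
2–5 s: v starts -13 cm/s; Δx = -13·3 + ½·10·3² = 6 cm; v ends 17 cm/s.
5–11 s: v starts 17 cm/s; Δx = 17·6 + ½·-9·6² = -60 cm; v ends -37 cm/s.
x(11) = 7 + Σ Δx = -63 cm.

-63 cm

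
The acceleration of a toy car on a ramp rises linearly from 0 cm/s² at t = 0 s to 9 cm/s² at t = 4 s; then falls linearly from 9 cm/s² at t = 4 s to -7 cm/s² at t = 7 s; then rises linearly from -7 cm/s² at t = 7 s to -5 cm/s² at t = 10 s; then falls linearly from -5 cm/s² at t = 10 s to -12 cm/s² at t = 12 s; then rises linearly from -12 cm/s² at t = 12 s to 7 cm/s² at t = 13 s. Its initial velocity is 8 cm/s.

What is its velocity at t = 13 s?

-8.5 cm/s

Δv equals the area under the a-t graph; then v = v₀ + Δv.
0–4 s: ½(0 + 9)(4) = 18 cm/s
4–7 s: ½(9 + -7)(3) = 3 cm/s
7–10 s: ½(-7 + -5)(3) = -18 cm/s
10–12 s: ½(-5 + -12)(2) = -17 cm/s
12–13 s: ½(-12 + 7)(1) = -2.5 cm/s
Δv = -16.5 cm/s, so v(13) = 8 + (-16.5) = -8.5 cm/s.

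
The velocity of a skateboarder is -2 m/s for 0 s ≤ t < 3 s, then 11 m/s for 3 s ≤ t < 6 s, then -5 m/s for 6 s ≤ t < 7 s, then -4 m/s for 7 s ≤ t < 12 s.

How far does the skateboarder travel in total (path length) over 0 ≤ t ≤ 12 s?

64 m

Total distance travelled is ∫|v| dt — sum the magnitudes of each area piece.
0–3 s: |-2| × 3 = 6 m
3–6 s: |11| × 3 = 33 m
6–7 s: |-5| × 1 = 5 m
7–12 s: |-4| × 5 = 20 m
Total distance = 64 m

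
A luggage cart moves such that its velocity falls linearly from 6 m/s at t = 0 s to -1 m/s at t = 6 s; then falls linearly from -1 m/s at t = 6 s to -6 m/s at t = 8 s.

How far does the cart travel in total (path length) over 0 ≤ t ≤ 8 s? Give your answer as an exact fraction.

160/7 m

Distance (not displacement) is the total path length: add the absolute areas under v-t.
0–6 s: v = 0 at t = 36/7 s; triangle areas 108/7 + 3/7 = 111/7 m
6–8 s: |½(-1 + -6)(2)| = 7 m
Total distance = 160/7 m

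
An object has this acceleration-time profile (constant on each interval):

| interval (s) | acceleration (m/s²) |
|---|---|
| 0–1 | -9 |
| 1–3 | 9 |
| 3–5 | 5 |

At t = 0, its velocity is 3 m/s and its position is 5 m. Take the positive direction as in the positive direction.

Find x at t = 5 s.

43.5 m

On each constant-a segment, Δv = aΔt and Δx = v₀Δt + ½aΔt²; chain segment to segment.
0–1 s: v starts 3 m/s; Δx = 3·1 + ½·-9·1² = -1.5 m; v ends -6 m/s.
1–3 s: v starts -6 m/s; Δx = -6·2 + ½·9·2² = 6 m; v ends 12 m/s.
3–5 s: v starts 12 m/s; Δx = 12·2 + ½·5·2² = 34 m; v ends 22 m/s.
x(5) = 5 + Σ Δx = 43.5 m.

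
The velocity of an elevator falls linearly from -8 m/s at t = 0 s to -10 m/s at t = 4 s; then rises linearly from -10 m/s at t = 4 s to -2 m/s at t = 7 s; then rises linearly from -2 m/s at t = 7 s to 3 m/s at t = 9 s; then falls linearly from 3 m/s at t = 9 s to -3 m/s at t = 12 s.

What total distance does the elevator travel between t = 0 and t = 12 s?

Total distance travelled is ∫|v| dt — sum the magnitudes of each area piece.
0–4 s: |½(-8 + -10)(4)| = 36 m
4–7 s: |½(-10 + -2)(3)| = 18 m
7–9 s: v = 0 at t = 7.8 s; triangle areas 0.8 + 1.8 = 2.6 m
9–12 s: v = 0 at t = 10.5 s; triangle areas 2.25 + 2.25 = 4.5 m
Total distance = 61.1 m

61.1 m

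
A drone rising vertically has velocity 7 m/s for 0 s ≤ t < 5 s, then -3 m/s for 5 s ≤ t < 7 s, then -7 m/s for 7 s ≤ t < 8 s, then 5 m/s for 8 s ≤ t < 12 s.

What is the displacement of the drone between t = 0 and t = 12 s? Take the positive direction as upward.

Displacement is the signed area under the v-t curve.
0–5 s: 7 × 5 = 35 m
5–7 s: -3 × 2 = -6 m
7–8 s: -7 × 1 = -7 m
8–12 s: 5 × 4 = 20 m
Net displacement = 42 m

42 m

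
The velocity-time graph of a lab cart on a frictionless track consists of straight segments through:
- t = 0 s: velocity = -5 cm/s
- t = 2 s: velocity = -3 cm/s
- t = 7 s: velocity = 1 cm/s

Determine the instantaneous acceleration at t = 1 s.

Acceleration is the slope of the v-t graph on 0–2 s: (-3 − -5)/(2 − 0) = 1 cm/s².

1 cm/s²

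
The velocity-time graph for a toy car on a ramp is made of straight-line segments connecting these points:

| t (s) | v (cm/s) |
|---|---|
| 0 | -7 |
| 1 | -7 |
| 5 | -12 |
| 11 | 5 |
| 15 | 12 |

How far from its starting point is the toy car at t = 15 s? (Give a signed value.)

-32 cm

Net displacement equals the area under the velocity-time graph (areas below the axis count negative).
0–1 s: -7 × 1 = -7 cm
1–5 s: ½(-7 + -12)(4) = -38 cm
5–11 s: ½(-12 + 5)(6) = -21 cm
11–15 s: ½(5 + 12)(4) = 34 cm
Net displacement = -32 cm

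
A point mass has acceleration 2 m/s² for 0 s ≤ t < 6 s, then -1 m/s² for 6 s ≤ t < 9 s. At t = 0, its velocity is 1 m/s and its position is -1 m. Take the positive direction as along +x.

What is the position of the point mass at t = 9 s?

75.5 m

On each constant-a segment, Δv = aΔt and Δx = v₀Δt + ½aΔt²; chain segment to segment.
0–6 s: v starts 1 m/s; Δx = 1·6 + ½·2·6² = 42 m; v ends 13 m/s.
6–9 s: v starts 13 m/s; Δx = 13·3 + ½·-1·3² = 34.5 m; v ends 10 m/s.
x(9) = -1 + Σ Δx = 75.5 m.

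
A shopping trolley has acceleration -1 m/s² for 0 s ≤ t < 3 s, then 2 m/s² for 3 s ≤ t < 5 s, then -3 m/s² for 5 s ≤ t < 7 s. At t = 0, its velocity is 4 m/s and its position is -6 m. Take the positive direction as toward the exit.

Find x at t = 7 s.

11.5 m

On each constant-a segment, Δv = aΔt and Δx = v₀Δt + ½aΔt²; chain segment to segment.
0–3 s: v starts 4 m/s; Δx = 4·3 + ½·-1·3² = 7.5 m; v ends 1 m/s.
3–5 s: v starts 1 m/s; Δx = 1·2 + ½·2·2² = 6 m; v ends 5 m/s.
5–7 s: v starts 5 m/s; Δx = 5·2 + ½·-3·2² = 4 m; v ends -1 m/s.
x(7) = -6 + Σ Δx = 11.5 m.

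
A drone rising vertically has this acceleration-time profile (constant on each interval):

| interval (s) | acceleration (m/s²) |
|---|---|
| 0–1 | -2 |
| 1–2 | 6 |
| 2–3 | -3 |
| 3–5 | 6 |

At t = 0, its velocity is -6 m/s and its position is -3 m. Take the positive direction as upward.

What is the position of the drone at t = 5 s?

-16.5 m

On each constant-a segment, Δv = aΔt and Δx = v₀Δt + ½aΔt²; chain segment to segment.
0–1 s: v starts -6 m/s; Δx = -6·1 + ½·-2·1² = -7 m; v ends -8 m/s.
1–2 s: v starts -8 m/s; Δx = -8·1 + ½·6·1² = -5 m; v ends -2 m/s.
2–3 s: v starts -2 m/s; Δx = -2·1 + ½·-3·1² = -3.5 m; v ends -5 m/s.
3–5 s: v starts -5 m/s; Δx = -5·2 + ½·6·2² = 2 m; v ends 7 m/s.
x(5) = -3 + Σ Δx = -16.5 m.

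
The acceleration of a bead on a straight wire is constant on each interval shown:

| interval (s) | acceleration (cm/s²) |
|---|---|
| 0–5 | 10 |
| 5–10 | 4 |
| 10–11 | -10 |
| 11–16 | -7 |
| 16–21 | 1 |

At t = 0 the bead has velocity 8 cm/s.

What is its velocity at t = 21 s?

38 cm/s

Δv equals the area under the a-t graph; then v = v₀ + Δv.
0–5 s: 10 × 5 = 50 cm/s
5–10 s: 4 × 5 = 20 cm/s
10–11 s: -10 × 1 = -10 cm/s
11–16 s: -7 × 5 = -35 cm/s
16–21 s: 1 × 5 = 5 cm/s
Δv = 30 cm/s, so v(21) = 8 + (30) = 38 cm/s.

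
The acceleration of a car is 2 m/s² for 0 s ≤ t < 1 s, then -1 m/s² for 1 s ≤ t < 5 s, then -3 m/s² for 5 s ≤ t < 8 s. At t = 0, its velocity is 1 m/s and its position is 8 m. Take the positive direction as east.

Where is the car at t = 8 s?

-2.5 m

On each constant-a segment, Δv = aΔt and Δx = v₀Δt + ½aΔt²; chain segment to segment.
0–1 s: v starts 1 m/s; Δx = 1·1 + ½·2·1² = 2 m; v ends 3 m/s.
1–5 s: v starts 3 m/s; Δx = 3·4 + ½·-1·4² = 4 m; v ends -1 m/s.
5–8 s: v starts -1 m/s; Δx = -1·3 + ½·-3·3² = -16.5 m; v ends -10 m/s.
x(8) = 8 + Σ Δx = -2.5 m.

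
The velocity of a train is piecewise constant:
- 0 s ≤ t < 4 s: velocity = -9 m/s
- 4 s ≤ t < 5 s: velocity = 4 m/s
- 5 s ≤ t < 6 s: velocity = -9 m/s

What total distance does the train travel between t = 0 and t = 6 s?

49 m

Total distance travelled is ∫|v| dt — sum the magnitudes of each area piece.
0–4 s: |-9| × 4 = 36 m
4–5 s: |4| × 1 = 4 m
5–6 s: |-9| × 1 = 9 m
Total distance = 49 m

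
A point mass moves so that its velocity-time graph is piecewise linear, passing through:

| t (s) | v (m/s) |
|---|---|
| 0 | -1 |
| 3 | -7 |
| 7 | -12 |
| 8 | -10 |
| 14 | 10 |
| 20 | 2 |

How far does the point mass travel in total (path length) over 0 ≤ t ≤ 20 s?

127 m

Distance (not displacement) is the total path length: add the absolute areas under v-t.
0–3 s: |½(-1 + -7)(3)| = 12 m
3–7 s: |½(-7 + -12)(4)| = 38 m
7–8 s: |½(-12 + -10)(1)| = 11 m
8–14 s: v = 0 at t = 11 s; triangle areas 15 + 15 = 30 m
14–20 s: |½(10 + 2)(6)| = 36 m
Total distance = 127 m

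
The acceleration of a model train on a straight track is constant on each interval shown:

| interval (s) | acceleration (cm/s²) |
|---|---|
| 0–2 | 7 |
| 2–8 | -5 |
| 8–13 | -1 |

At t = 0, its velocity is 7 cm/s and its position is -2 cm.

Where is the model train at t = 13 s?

On each constant-a segment, Δv = aΔt and Δx = v₀Δt + ½aΔt²; chain segment to segment.
0–2 s: v starts 7 cm/s; Δx = 7·2 + ½·7·2² = 28 cm; v ends 21 cm/s.
2–8 s: v starts 21 cm/s; Δx = 21·6 + ½·-5·6² = 36 cm; v ends -9 cm/s.
8–13 s: v starts -9 cm/s; Δx = -9·5 + ½·-1·5² = -57.5 cm; v ends -14 cm/s.
x(13) = -2 + Σ Δx = 4.5 cm.

4.5 cm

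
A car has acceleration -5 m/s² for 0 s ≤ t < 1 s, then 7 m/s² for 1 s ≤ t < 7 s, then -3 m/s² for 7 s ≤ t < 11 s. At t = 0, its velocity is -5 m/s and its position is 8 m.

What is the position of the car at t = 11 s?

170.5 m

On each constant-a segment, Δv = aΔt and Δx = v₀Δt + ½aΔt²; chain segment to segment.
0–1 s: v starts -5 m/s; Δx = -5·1 + ½·-5·1² = -7.5 m; v ends -10 m/s.
1–7 s: v starts -10 m/s; Δx = -10·6 + ½·7·6² = 66 m; v ends 32 m/s.
7–11 s: v starts 32 m/s; Δx = 32·4 + ½·-3·4² = 104 m; v ends 20 m/s.
x(11) = 8 + Σ Δx = 170.5 m.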